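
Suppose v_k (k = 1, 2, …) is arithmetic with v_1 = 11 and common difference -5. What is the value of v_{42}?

-194

v_k = 11 + (k - 1)·(-5).
v_{42} = 11 + 41·(-5) = -194.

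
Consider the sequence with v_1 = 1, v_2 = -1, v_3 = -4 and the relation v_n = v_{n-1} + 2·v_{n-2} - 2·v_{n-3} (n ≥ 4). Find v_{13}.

-314

Iterate the recurrence:
v_4 = -8, v_5 = -14, v_6 = -22, v_7 = -34, v_8 = -50, v_9 = -74, v_{10} = -106, v_{11} = -154, v_{12} = -218, v_{13} = -314.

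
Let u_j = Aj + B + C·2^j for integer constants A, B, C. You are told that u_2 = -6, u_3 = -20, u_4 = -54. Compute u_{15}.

-163748

Write the equations: 2A + B + 4C = -6; 3A + B + 8C = -20; 4A + B + 16C = -54.
Subtracting the first from the second: A + 4C = -14.
Subtracting the second from the third: A + 8C = -34.
Solving: C = -5, A = 6, then B = 2.
Therefore u_{15} = 90 + 2 + (-5)·32768 = -163748.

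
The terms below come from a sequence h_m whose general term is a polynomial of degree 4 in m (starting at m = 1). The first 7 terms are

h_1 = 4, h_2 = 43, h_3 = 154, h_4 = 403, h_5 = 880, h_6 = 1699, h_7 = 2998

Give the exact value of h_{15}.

55150

1st diffs: 39, 111, 249, 477, 819, 1299.
2nd diffs: 72, 138, 228, 342, 480.
3rd diffs: 66, 90, 114, 138.
4th diffs: 24, 24, 24 (constant).
Newton forward-difference form: h_m = 4 + 39·C(m-1,1) + 72·C(m-1,2) + 66·C(m-1,3) + 24·C(m-1,4).
At m = 15: m-1 = 14, so h_{15} = 4 + 546 + 6552 + 24024 + 24024 = 55150.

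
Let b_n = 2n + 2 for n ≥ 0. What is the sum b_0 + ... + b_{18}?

Over n = 0..18: Σn = 171.
Total = (2)·171 + (2)·19 = 380.

380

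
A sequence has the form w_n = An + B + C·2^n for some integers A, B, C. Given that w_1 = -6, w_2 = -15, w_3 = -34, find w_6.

-311

The three given values yield: A + B + 2C = -6; 2A + B + 4C = -15; 3A + B + 8C = -34.
Subtracting the first from the second: A + 2C = -9.
Subtracting the second from the third: A + 4C = -19.
Solving: C = -5, A = 1, then B = 3.
So w_n = 1·n + 3 + (-5)·2^n; at n=6 this is -311.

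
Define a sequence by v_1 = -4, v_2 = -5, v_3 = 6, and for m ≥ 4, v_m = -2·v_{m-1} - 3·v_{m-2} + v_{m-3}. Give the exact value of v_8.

Step forward from the initial values:
v_4 = -1, v_5 = -21, v_6 = 51, v_7 = -40, v_8 = -94.

-94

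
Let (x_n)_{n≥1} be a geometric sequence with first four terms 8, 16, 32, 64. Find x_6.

Common ratio r = 2.
x_n = 8·2^(n-1).
x_6 = 8·2^5 = 256.

256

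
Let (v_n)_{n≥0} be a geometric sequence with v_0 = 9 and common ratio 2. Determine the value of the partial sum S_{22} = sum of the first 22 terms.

v_n = 9·2^(n-0).
S = 9·(2^22 - 1)/(2 - 1) = 9·(4194304 - 1)/(1) = 37748727.

37748727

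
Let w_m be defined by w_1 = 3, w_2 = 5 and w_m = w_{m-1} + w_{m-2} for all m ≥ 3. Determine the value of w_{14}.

1597

Compute successive terms:
w_3 = 8  w_4 = 13  w_5 = 21  …  w_{11} = 377  w_{12} = 610  w_{13} = 987  w_{14} = 1597.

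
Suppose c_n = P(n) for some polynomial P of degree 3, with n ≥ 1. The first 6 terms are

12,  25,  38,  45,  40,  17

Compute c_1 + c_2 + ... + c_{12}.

-1968

1st diffs: 13, 13, 7, -5, -23.
2nd diffs: 0, -6, -12, -18.
3rd diffs: -6, -6, -6 (constant).
Newton forward-difference form: c_n = 12 + 13·C(n-1,1) + (-6)·C(n-1,3).
Continuing: …, -30, -107, -220, -375, …, c_{12} = -835.
Summing n = 1..12 (12 terms) gives -1968.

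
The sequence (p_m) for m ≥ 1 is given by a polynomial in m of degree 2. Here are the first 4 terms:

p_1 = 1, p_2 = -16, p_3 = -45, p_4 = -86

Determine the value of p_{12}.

-846

1st diffs: -17, -29, -41.
2nd diffs: -12, -12 (constant).
So p_m = -6m^2 + m + 6.
Evaluating at m = 12 gives p_{12} = -846.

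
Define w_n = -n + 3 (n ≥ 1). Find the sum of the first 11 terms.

-33

Over n = 1..11: Σn = 66.
Total = (-1)·66 + (3)·11 = -33.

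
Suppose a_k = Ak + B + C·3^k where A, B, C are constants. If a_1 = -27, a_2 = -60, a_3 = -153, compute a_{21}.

Write the equations: A + B + 3C = -27; 2A + B + 9C = -60; 3A + B + 27C = -153.
Subtracting the first from the second: A + 6C = -33.
Subtracting the second from the third: A + 18C = -93.
Solving: C = -5, A = -3, then B = -9.
Therefore a_{21} = -63 + (-9) + (-5)·10460353203 = -52301766087.

-52301766087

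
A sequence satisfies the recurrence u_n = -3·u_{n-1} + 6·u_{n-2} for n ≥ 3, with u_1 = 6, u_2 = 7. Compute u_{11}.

Iterate the recurrence:
u_3 = 15;  u_4 = -3;  u_5 = 99;  u_6 = -315;  u_7 = 1539;  u_8 = -6507;  u_9 = 28755;  u_{10} = -125307;  u_{11} = 548451.

548451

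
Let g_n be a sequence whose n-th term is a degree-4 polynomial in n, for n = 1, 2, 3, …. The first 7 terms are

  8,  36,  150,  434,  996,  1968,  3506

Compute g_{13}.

36380

1st diffs: 28, 114, 284, 562, 972, 1538.
2nd diffs: 86, 170, 278, 410, 566.
3rd diffs: 84, 108, 132, 156.
4th diffs: 24, 24, 24 (constant).
Newton forward-difference form: g_n = 8 + 28·C(n-1,1) + 86·C(n-1,2) + 84·C(n-1,3) + 24·C(n-1,4).
At n = 13: n-1 = 12, so g_{13} = 8 + 336 + 5676 + 18480 + 11880 = 36380.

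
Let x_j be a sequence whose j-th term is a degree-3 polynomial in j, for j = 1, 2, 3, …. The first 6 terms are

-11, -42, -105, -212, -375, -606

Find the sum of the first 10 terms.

-7865

1st diffs: -31, -63, -107, -163, -231.
2nd diffs: -32, -44, -56, -68.
3rd diffs: -12, -12, -12 (constant).
So x_j = -2j^3 - 4j^2 - 5j.
Continuing: -917, -1320, -1827, -2450.
Summing j = 1..10 (10 terms) gives -7865.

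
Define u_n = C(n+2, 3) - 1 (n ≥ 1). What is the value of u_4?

C(6, 3) = 20, so u_4 = 19.

19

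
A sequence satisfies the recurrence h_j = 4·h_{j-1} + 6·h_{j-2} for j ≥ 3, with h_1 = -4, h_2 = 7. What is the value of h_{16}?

Step forward from the initial values:
h_3 = 4; h_4 = 58; h_5 = 256; …; h_{13} = 133136896; h_{14} = 687289792; h_{15} = 3547980544; h_{16} = 18315660928.

18315660928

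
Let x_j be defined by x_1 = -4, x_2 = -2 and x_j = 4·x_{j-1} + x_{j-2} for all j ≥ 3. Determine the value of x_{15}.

-394406268

Applying the relation repeatedly:
x_3 = -12  x_4 = -50  x_5 = -212  …  x_{12} = -5188658  x_{13} = -21979508  x_{14} = -93106690  x_{15} = -394406268.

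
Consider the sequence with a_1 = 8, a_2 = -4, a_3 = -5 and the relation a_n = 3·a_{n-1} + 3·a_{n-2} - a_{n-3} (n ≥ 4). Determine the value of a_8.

-6199

Compute successive terms:
a_4 = -35; a_5 = -116; a_6 = -448; a_7 = -1657; a_8 = -6199.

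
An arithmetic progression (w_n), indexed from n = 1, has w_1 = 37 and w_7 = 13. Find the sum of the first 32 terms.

Common difference d = (13 - 37) / (7 - 1) = -4.
w_n = 37 + (n - 1)·(-4).
w_{32} = -87; S = 32·(37 + (-87))/2 = -800.

-800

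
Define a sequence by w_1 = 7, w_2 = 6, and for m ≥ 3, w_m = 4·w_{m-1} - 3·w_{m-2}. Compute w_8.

Compute successive terms:
w_3 = 3; w_4 = -6; w_5 = -33; w_6 = -114; w_7 = -357; w_8 = -1086.
(Characteristic roots are 3 and 1.)

-1086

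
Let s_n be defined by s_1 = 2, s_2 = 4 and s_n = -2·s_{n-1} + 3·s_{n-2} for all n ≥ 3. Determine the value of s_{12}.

88576

s_3 = -2; s_4 = 16; s_5 = -38; s_6 = 124; s_7 = -362; s_8 = 1096; s_9 = -3278; s_{10} = 9844; s_{11} = -29522; s_{12} = 88576.
(Characteristic roots are 1 and -3.)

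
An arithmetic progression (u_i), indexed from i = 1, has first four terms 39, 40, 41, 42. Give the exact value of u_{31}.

Common difference d = 1.
u_i = 39 + (i - 1)·1.
u_{31} = 39 + 30·1 = 69.

69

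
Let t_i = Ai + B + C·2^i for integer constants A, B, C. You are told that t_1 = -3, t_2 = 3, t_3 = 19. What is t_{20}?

At i = 1, 2, 3: A + B + 2C = -3; 2A + B + 4C = 3; 3A + B + 8C = 19.
Subtracting the first from the second: A + 2C = 6.
Subtracting the second from the third: A + 4C = 16.
Solving: C = 5, A = -4, then B = -9.
Therefore t_{20} = -80 + (-9) + 5·1048576 = 5242791.

5242791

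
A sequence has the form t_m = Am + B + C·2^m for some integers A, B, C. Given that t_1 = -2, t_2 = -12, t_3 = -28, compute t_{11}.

Write the equations: A + B + 2C = -2; 2A + B + 4C = -12; 3A + B + 8C = -28.
Subtracting the first from the second: A + 2C = -10.
Subtracting the second from the third: A + 4C = -16.
Solving: C = -3, A = -4, then B = 8.
So t_m = -4·m + 8 + (-3)·2^m; at m=11 this is -6180.

-6180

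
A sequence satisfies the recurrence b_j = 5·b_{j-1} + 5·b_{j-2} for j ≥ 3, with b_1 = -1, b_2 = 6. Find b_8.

180750

Step forward from the initial values:
b_3 = 25  b_4 = 155  b_5 = 900  b_6 = 5275  b_7 = 30875  b_8 = 180750.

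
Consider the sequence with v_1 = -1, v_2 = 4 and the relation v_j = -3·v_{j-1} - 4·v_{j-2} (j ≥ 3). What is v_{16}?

Iterate the recurrence:
v_3 = -8  v_4 = 8  v_5 = 8  …  v_{13} = -2296  v_{14} = -7736  v_{15} = 32392  v_{16} = -66232.

-66232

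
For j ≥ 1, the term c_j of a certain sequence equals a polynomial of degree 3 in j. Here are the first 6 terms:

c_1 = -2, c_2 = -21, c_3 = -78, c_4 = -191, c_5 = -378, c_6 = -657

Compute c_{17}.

1st diffs: -19, -57, -113, -187, -279.
2nd diffs: -38, -56, -74, -92.
3rd diffs: -18, -18, -18 (constant).
Newton forward-difference form: c_j = -2 + (-19)·C(j-1,1) + (-38)·C(j-1,2) + (-18)·C(j-1,3).
At j = 17: j-1 = 16, so c_{17} = -2 - 304 - 4560 - 10080 = -14946.

-14946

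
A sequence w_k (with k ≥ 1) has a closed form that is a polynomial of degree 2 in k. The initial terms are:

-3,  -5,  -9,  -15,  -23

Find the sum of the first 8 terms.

1st diffs: -2, -4, -6, -8.
2nd diffs: -2, -2, -2 (constant).
Newton forward-difference form: w_k = -3 + (-2)·C(k-1,1) + (-2)·C(k-1,2).
Continuing: -33, -45, -59.
Summing k = 1..8 (8 terms) gives -192.

-192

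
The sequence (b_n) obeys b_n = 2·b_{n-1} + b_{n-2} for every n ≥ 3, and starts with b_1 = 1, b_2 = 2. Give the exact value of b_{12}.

13860

Step forward from the initial values:
b_3 = 5  b_4 = 12  b_5 = 29  b_6 = 70  b_7 = 169  b_8 = 408  b_9 = 985  b_{10} = 2378  b_{11} = 5741  b_{12} = 13860.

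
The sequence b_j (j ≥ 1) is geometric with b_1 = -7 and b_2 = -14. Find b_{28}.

-939524096

Common ratio r = 2.
b_j = (-7)·2^(j-1).
b_{28} = (-7)·2^27 = -939524096.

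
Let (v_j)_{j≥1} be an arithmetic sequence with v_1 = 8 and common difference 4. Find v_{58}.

236

v_j = 8 + (j - 1)·4.
v_{58} = 8 + 57·4 = 236.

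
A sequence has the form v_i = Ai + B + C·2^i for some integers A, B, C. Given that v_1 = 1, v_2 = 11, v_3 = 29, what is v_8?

1031

The three given values yield: A + B + 2C = 1; 2A + B + 4C = 11; 3A + B + 8C = 29.
Subtracting the first from the second: A + 2C = 10.
Subtracting the second from the third: A + 4C = 18.
Solving: C = 4, A = 2, then B = -9.
Hence v_8 = 2·8 + (-9) + 4·256 = 1031.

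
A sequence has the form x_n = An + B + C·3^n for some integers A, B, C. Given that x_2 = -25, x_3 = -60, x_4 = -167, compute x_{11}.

-354292

The three given values yield: 2A + B + 9C = -25; 3A + B + 27C = -60; 4A + B + 81C = -167.
Subtracting the first from the second: A + 18C = -35.
Subtracting the second from the third: A + 54C = -107.
Solving: C = -2, A = 1, then B = -9.
Therefore x_{11} = 11 + (-9) + (-2)·177147 = -354292.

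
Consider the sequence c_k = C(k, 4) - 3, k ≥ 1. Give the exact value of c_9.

123

C(9, 4) = 126, so c_9 = 123.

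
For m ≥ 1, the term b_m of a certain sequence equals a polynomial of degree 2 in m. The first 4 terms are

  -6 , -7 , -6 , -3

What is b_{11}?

74

1st diffs: -1, 1, 3.
2nd diffs: 2, 2 (constant).
Newton forward-difference form: b_m = -6 + (-1)·C(m-1,1) + 2·C(m-1,2).
At m = 11: m-1 = 10, so b_{11} = -6 - 10 + 90 = 74.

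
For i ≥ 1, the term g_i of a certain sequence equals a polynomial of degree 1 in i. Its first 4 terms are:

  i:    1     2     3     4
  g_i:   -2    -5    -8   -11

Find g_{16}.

1st diffs: -3, -3, -3 (constant).
So g_i = -3i + 1.
Evaluating at i = 16 gives g_{16} = -47.

-47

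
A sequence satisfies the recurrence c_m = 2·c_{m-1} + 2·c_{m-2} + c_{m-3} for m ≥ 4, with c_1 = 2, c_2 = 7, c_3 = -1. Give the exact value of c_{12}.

c_4 = 14;  c_5 = 33;  c_6 = 93;  c_7 = 266;  c_8 = 751;  c_9 = 2127;  c_{10} = 6022;  c_{11} = 17049;  c_{12} = 48269.

48269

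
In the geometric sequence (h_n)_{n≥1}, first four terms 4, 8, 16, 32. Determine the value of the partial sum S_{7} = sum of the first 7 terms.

508

Common ratio r = 2.
h_n = 4·2^(n-1).
S = 4·(2^7 - 1)/(2 - 1) = 4·(128 - 1)/(1) = 508.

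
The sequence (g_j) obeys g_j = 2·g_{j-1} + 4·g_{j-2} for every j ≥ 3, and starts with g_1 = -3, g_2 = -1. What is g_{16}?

Applying the relation repeatedly:
g_3 = -14; g_4 = -32; g_5 = -120; …; g_{13} = -1388544; g_{14} = -4493312; g_{15} = -14540800; g_{16} = -47054848.

-47054848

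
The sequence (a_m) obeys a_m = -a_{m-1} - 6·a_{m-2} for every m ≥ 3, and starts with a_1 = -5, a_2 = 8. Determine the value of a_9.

Iterate the recurrence:
a_3 = 22; a_4 = -70; a_5 = -62; a_6 = 482; a_7 = -110; a_8 = -2782; a_9 = 3442.

3442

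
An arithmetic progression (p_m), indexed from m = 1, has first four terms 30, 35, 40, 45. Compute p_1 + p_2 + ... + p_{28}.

2730

Common difference d = 5.
p_m = 30 + (m - 1)·5.
p_{28} = 165; S = 28·(30 + 165)/2 = 2730.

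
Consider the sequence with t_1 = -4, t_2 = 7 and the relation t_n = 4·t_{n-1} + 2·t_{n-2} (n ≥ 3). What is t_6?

1852

Compute successive terms:
t_3 = 20  t_4 = 94  t_5 = 416  t_6 = 1852.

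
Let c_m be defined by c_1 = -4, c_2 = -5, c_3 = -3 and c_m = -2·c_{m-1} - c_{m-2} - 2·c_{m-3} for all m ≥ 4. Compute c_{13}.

Iterate the recurrence:
c_4 = 19  c_5 = -25  c_6 = 37  c_7 = -87  c_8 = 187  c_9 = -361  c_{10} = 709  c_{11} = -1431  c_{12} = 2875  c_{13} = -5737.

-5737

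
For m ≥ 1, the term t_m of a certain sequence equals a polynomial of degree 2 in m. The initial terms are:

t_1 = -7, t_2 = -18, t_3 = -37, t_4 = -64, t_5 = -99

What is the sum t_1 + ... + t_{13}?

-3237

1st diffs: -11, -19, -27, -35.
2nd diffs: -8, -8, -8 (constant).
Newton forward-difference form: t_m = -7 + (-11)·C(m-1,1) + (-8)·C(m-1,2).
Continuing: …, -142, -193, -252, -319, …, t_{13} = -667.
Summing m = 1..13 (13 terms) gives -3237.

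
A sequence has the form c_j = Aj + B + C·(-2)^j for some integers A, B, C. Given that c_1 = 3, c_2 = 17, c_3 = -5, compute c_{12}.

8221

At j = 1, 2, 3: A + B - 2C = 3; 2A + B + 4C = 17; 3A + B - 8C = -5.
Subtracting the first from the second: A + 6C = 14.
Subtracting the second from the third: A - 12C = -22.
Solving: C = 2, A = 2, then B = 5.
So c_j = 2·j + 5 + 2·(-2)^j; at j=12 this is 8221.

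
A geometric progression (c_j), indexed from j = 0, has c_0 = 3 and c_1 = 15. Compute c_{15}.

Common ratio r = 5.
c_j = 3·5^(j-0).
c_{15} = 3·5^15 = 91552734375.

91552734375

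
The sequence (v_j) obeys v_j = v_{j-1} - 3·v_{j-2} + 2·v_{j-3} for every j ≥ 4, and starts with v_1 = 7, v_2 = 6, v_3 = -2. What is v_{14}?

Applying the relation repeatedly:
v_4 = -6; v_5 = 12; v_6 = 26; …; v_{11} = -52; v_{12} = -646; v_{13} = -38; v_{14} = 1796.

1796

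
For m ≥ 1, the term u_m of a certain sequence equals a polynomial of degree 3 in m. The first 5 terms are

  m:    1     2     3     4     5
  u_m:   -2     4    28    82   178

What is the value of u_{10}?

1708

1st diffs: 6, 24, 54, 96.
2nd diffs: 18, 30, 42.
3rd diffs: 12, 12 (constant).
So u_m = 2m^3 - 3m^2 + m - 2.
Evaluating at m = 10 gives u_{10} = 1708.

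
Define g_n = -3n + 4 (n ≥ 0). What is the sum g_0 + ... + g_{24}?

Over n = 0..24: Σn = 300.
Total = (-3)·300 + (4)·25 = -800.

-800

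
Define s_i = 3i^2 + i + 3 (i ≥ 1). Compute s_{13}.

s_{13} = 3·13^2 + 1·13 + 3 = 523.

523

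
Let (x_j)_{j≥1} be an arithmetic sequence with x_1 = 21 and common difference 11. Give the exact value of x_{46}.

516

x_j = 21 + (j - 1)·11.
x_{46} = 21 + 45·11 = 516.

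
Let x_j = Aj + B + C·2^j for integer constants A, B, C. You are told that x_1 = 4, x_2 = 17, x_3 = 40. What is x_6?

329

At j = 1, 2, 3: A + B + 2C = 4; 2A + B + 4C = 17; 3A + B + 8C = 40.
Subtracting the first from the second: A + 2C = 13.
Subtracting the second from the third: A + 4C = 23.
Solving: C = 5, A = 3, then B = -9.
So x_j = 3·j + (-9) + 5·2^j; at j=6 this is 329.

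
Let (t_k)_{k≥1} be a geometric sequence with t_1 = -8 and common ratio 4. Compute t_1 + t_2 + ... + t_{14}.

-715827880

t_k = (-8)·4^(k-1).
S = (-8)·(4^14 - 1)/(4 - 1) = (-8)·(268435456 - 1)/(3) = -715827880.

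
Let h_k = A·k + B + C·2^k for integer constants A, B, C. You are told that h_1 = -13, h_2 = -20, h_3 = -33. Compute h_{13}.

The three given values yield: A + B + 2C = -13; 2A + B + 4C = -20; 3A + B + 8C = -33.
Subtracting the first from the second: A + 2C = -7.
Subtracting the second from the third: A + 4C = -13.
Solving: C = -3, A = -1, then B = -6.
So h_k = -1·k + (-6) + (-3)·2^k; at k=13 this is -24595.

-24595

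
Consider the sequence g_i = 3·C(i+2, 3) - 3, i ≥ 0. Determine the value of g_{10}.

C(12, 3) = 220, so g_{10} = 657.

657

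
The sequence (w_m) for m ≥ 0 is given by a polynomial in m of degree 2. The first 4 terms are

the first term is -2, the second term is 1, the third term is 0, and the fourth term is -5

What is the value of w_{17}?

-495

1st diffs: 3, -1, -5.
2nd diffs: -4, -4 (constant).
Newton forward-difference form: w_m = -2 + 3·C(m,1) + (-4)·C(m,2).
At m = 17: m = 17, so w_{17} = -2 + 51 - 544 = -495.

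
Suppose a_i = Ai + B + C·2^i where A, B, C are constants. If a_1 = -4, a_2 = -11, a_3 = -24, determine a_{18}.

At i = 1, 2, 3: A + B + 2C = -4; 2A + B + 4C = -11; 3A + B + 8C = -24.
Subtracting the first from the second: A + 2C = -7.
Subtracting the second from the third: A + 4C = -13.
Solving: C = -3, A = -1, then B = 3.
So a_i = -1·i + 3 + (-3)·2^i; at i=18 this is -786447.

-786447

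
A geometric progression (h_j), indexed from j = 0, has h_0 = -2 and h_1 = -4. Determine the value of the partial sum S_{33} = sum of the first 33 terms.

-17179869182

Common ratio r = 2.
h_j = (-2)·2^(j-0).
S = (-2)·(2^33 - 1)/(2 - 1) = (-2)·(8589934592 - 1)/(1) = -17179869182.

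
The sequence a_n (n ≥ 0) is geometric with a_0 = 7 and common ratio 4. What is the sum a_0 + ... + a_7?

152915

a_n = 7·4^(n-0).
S = 7·(4^8 - 1)/(4 - 1) = 7·(65536 - 1)/(3) = 152915.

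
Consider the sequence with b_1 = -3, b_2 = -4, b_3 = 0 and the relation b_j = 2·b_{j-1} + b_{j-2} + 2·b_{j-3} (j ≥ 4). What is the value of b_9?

-1276

b_4 = -10  b_5 = -28  b_6 = -66  b_7 = -180  b_8 = -482  b_9 = -1276.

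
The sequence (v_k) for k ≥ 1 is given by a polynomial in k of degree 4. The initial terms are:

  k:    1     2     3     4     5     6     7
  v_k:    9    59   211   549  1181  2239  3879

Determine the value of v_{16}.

1st diffs: 50, 152, 338, 632, 1058, 1640.
2nd diffs: 102, 186, 294, 426, 582.
3rd diffs: 84, 108, 132, 156.
4th diffs: 24, 24, 24 (constant).
Newton forward-difference form: v_k = 9 + 50·C(k-1,1) + 102·C(k-1,2) + 84·C(k-1,3) + 24·C(k-1,4).
At k = 16: k-1 = 15, so v_{16} = 9 + 750 + 10710 + 38220 + 32760 = 82449.

82449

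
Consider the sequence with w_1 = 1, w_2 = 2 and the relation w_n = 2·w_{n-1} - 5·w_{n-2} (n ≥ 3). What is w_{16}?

-177072

Step forward from the initial values:
w_3 = -1; w_4 = -12; w_5 = -19; …; w_{13} = 16901; w_{14} = 8062; w_{15} = -68381; w_{16} = -177072.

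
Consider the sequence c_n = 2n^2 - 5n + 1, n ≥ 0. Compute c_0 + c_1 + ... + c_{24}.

8325

Over n = 0..24: Σn = 300, Σn² = 4900.
Total = (2)·4900 + (-5)·300 + (1)·25 = 8325.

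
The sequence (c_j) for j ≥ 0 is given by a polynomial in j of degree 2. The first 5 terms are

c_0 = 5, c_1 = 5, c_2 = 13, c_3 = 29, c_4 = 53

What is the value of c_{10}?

365

1st diffs: 0, 8, 16, 24.
2nd diffs: 8, 8, 8 (constant).
Newton forward-difference form: c_j = 5 + 8·C(j,2).
At j = 10: j = 10, so c_{10} = 5 + 360 = 365.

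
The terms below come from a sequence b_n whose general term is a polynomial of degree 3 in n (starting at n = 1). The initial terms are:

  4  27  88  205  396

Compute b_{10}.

1st diffs: 23, 61, 117, 191.
2nd diffs: 38, 56, 74.
3rd diffs: 18, 18 (constant).
So b_n = 3n^3 + n^2 - n + 1.
Evaluating at n = 10 gives b_{10} = 3091.

3091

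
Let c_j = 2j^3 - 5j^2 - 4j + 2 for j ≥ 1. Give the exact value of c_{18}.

9974

c_{18} = 2·18^3 - 5·18^2 - 4·18 + 2 = 9974.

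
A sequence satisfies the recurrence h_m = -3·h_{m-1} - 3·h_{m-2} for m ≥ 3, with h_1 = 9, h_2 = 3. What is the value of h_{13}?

6561

h_3 = -36;  h_4 = 99;  h_5 = -189;  …;  h_{10} = -2673;  h_{11} = 5103;  h_{12} = -7290;  h_{13} = 6561.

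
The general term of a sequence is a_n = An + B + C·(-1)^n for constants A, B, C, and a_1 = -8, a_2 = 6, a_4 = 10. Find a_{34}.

70

Write the equations: A + B - C = -8; 2A + B + C = 6; 4A + B + C = 10.
Subtracting the first from the second: A + 2C = 14.
Subtracting the second from the third: 2A = 4.
Solving: C = 6, A = 2, then B = -4.
Hence a_{34} = 2·34 + (-4) + 6·1 = 70.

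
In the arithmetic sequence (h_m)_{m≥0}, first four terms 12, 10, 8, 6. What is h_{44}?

Common difference d = -2.
h_m = 12 + (m - 0)·(-2).
h_{44} = 12 + 44·(-2) = -76.

-76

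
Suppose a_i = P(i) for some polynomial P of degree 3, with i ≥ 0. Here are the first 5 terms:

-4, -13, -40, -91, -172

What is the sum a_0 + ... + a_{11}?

1st diffs: -9, -27, -51, -81.
2nd diffs: -18, -24, -30.
3rd diffs: -6, -6 (constant).
So a_i = -i^3 - 6i^2 - 2i - 4.
Continuing: …, -289, -448, -655, -916, …, a_{11} = -2083.
Summing i = 0..11 (12 terms) gives -7572.

-7572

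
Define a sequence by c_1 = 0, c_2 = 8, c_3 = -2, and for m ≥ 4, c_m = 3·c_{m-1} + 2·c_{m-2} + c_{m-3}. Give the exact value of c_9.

5760

Compute successive terms:
c_4 = 10, c_5 = 34, c_6 = 120, c_7 = 438, c_8 = 1588, c_9 = 5760.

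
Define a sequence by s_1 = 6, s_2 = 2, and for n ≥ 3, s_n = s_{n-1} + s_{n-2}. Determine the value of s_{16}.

3482

s_3 = 8, s_4 = 10, s_5 = 18, …, s_{13} = 822, s_{14} = 1330, s_{15} = 2152, s_{16} = 3482.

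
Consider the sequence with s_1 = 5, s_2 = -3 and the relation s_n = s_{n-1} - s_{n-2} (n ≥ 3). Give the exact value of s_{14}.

Applying the relation repeatedly:
s_3 = -8, s_4 = -5, s_5 = 3, …, s_{11} = 3, s_{12} = 8, s_{13} = 5, s_{14} = -3.

-3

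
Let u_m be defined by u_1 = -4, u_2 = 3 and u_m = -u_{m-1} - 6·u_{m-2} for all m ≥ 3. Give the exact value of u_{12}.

-53679

Step forward from the initial values:
u_3 = 21;  u_4 = -39;  u_5 = -87;  u_6 = 321;  u_7 = 201;  u_8 = -2127;  u_9 = 921;  u_{10} = 11841;  u_{11} = -17367;  u_{12} = -53679.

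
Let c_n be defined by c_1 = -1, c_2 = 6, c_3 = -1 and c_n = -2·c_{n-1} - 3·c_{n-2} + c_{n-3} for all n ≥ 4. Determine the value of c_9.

-412

c_4 = -17; c_5 = 43; c_6 = -36; c_7 = -74; c_8 = 299; c_9 = -412.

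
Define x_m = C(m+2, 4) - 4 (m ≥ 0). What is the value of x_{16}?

3056

C(18, 4) = 3060, so x_{16} = 3056.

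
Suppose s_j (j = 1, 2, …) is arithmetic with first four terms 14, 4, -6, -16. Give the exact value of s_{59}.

-566

Common difference d = -10.
s_j = 14 + (j - 1)·(-10).
s_{59} = 14 + 58·(-10) = -566.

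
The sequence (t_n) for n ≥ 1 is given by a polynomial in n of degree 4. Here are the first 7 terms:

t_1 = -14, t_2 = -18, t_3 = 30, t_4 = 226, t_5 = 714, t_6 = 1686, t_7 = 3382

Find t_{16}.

1st diffs: -4, 48, 196, 488, 972, 1696.
2nd diffs: 52, 148, 292, 484, 724.
3rd diffs: 96, 144, 192, 240.
4th diffs: 48, 48, 48 (constant).
Newton forward-difference form: t_n = -14 + (-4)·C(n-1,1) + 52·C(n-1,2) + 96·C(n-1,3) + 48·C(n-1,4).
At n = 16: n-1 = 15, so t_{16} = -14 - 60 + 5460 + 43680 + 65520 = 114586.

114586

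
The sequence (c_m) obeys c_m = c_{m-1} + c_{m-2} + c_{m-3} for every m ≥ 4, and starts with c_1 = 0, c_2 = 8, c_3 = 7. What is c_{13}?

Compute successive terms:
c_4 = 15  c_5 = 30  c_6 = 52  c_7 = 97  c_8 = 179  c_9 = 328  c_{10} = 604  c_{11} = 1111  c_{12} = 2043  c_{13} = 3758.

3758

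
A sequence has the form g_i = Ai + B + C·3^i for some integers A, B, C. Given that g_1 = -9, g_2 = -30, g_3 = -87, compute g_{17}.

Write the equations: A + B + 3C = -9; 2A + B + 9C = -30; 3A + B + 27C = -87.
Subtracting the first from the second: A + 6C = -21.
Subtracting the second from the third: A + 18C = -57.
Solving: C = -3, A = -3, then B = 3.
So g_i = -3·i + 3 + (-3)·3^i; at i=17 this is -387420537.

-387420537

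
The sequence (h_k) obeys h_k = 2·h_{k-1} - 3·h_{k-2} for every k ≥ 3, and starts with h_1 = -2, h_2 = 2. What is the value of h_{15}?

1450

Iterate the recurrence:
h_3 = 10; h_4 = 14; h_5 = -2; …; h_{12} = -658; h_{13} = -2498; h_{14} = -3022; h_{15} = 1450.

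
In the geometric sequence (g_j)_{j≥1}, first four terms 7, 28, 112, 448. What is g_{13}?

Common ratio r = 4.
g_j = 7·4^(j-1).
g_{13} = 7·4^12 = 117440512.

117440512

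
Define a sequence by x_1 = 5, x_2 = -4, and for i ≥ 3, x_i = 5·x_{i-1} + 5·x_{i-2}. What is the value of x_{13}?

x_3 = 5; x_4 = 5; x_5 = 50; …; x_{10} = 325625; x_{11} = 1906250; x_{12} = 11159375; x_{13} = 65328125.

65328125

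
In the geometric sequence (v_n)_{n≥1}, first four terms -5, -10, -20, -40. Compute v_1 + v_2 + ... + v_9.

-2555

Common ratio r = 2.
v_n = (-5)·2^(n-1).
S = (-5)·(2^9 - 1)/(2 - 1) = (-5)·(512 - 1)/(1) = -2555.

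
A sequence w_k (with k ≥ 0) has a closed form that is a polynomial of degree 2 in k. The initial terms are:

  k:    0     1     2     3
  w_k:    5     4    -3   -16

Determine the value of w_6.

1st diffs: -1, -7, -13.
2nd diffs: -6, -6 (constant).
Newton forward-difference form: w_k = 5 + (-1)·C(k,1) + (-6)·C(k,2).
At k = 6: k = 6, so w_6 = 5 - 6 - 90 = -91.

-91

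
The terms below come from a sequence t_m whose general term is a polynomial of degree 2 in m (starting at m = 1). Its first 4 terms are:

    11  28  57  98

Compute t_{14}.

1168

1st diffs: 17, 29, 41.
2nd diffs: 12, 12 (constant).
Newton forward-difference form: t_m = 11 + 17·C(m-1,1) + 12·C(m-1,2).
At m = 14: m-1 = 13, so t_{14} = 11 + 221 + 936 = 1168.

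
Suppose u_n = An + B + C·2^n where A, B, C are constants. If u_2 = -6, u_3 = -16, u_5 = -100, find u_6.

-222

At n = 2, 3, 5: 2A + B + 4C = -6; 3A + B + 8C = -16; 5A + B + 32C = -100.
Subtracting the first from the second: A + 4C = -10.
Subtracting the second from the third: 2A + 24C = -84.
Solving: C = -4, A = 6, then B = -2.
So u_n = 6·n + (-2) + (-4)·2^n; at n=6 this is -222.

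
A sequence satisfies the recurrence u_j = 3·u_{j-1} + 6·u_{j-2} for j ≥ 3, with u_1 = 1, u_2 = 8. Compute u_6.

2610

Compute successive terms:
u_3 = 30, u_4 = 138, u_5 = 594, u_6 = 2610.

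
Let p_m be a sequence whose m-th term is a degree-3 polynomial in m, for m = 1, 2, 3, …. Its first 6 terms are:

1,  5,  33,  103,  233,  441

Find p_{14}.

7073

1st diffs: 4, 28, 70, 130, 208.
2nd diffs: 24, 42, 60, 78.
3rd diffs: 18, 18, 18 (constant).
So p_m = 3m^3 - 6m^2 + m + 3.
Evaluating at m = 14 gives p_{14} = 7073.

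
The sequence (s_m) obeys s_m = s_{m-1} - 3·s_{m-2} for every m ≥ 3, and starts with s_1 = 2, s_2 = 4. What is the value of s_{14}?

Iterate the recurrence:
s_3 = -2;  s_4 = -14;  s_5 = -8;  …;  s_{11} = 568;  s_{12} = 826;  s_{13} = -878;  s_{14} = -3356.

-3356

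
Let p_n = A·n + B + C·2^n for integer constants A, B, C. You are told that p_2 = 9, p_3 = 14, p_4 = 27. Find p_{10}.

2025

Write the equations: 2A + B + 4C = 9; 3A + B + 8C = 14; 4A + B + 16C = 27.
Subtracting the first from the second: A + 4C = 5.
Subtracting the second from the third: A + 8C = 13.
Solving: C = 2, A = -3, then B = 7.
Hence p_{10} = -3·10 + 7 + 2·1024 = 2025.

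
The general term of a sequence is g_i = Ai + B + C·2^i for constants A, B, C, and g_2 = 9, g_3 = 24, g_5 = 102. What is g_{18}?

Write the equations: 2A + B + 4C = 9; 3A + B + 8C = 24; 5A + B + 32C = 102.
Subtracting the first from the second: A + 4C = 15.
Subtracting the second from the third: 2A + 24C = 78.
Solving: C = 3, A = 3, then B = -9.
So g_i = 3·i + (-9) + 3·2^i; at i=18 this is 786477.

786477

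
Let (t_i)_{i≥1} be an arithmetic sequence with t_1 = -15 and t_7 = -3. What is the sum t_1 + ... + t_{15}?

Common difference d = (-3 - (-15)) / (7 - 1) = 2.
t_i = -15 + (i - 1)·2.
t_{15} = 13; S = 15·(-15 + 13)/2 = -15.

-15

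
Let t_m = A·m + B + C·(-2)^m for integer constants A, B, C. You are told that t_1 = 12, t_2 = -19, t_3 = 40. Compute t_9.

Write the equations: A + B - 2C = 12; 2A + B + 4C = -19; 3A + B - 8C = 40.
Subtracting the first from the second: A + 6C = -31.
Subtracting the second from the third: A - 12C = 59.
Solving: C = -5, A = -1, then B = 3.
Therefore t_9 = -9 + 3 + (-5)·(-512) = 2554.

2554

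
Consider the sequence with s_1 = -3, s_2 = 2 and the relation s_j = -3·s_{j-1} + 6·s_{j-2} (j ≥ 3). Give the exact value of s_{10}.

Compute successive terms:
s_3 = -24; s_4 = 84; s_5 = -396; s_6 = 1692; s_7 = -7452; s_8 = 32508; s_9 = -142236; s_{10} = 621756.

621756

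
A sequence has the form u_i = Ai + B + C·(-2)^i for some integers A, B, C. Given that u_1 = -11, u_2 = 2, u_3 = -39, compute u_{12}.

The three given values yield: A + B - 2C = -11; 2A + B + 4C = 2; 3A + B - 8C = -39.
Subtracting the first from the second: A + 6C = 13.
Subtracting the second from the third: A - 12C = -41.
Solving: C = 3, A = -5, then B = 0.
Hence u_{12} = -5·12 + 0 + 3·4096 = 12228.

12228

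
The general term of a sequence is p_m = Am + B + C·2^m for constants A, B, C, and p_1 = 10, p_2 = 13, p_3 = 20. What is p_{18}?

Write the equations: A + B + 2C = 10; 2A + B + 4C = 13; 3A + B + 8C = 20.
Subtracting the first from the second: A + 2C = 3.
Subtracting the second from the third: A + 4C = 7.
Solving: C = 2, A = -1, then B = 7.
Therefore p_{18} = -18 + 7 + 2·262144 = 524277.

524277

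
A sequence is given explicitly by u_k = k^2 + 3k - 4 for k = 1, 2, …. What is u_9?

104

u_9 = 1·9^2 + 3·9 - 4 = 104.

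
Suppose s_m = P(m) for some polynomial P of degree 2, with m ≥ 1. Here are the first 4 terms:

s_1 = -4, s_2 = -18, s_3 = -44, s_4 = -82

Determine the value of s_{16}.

1st diffs: -14, -26, -38.
2nd diffs: -12, -12 (constant).
Newton forward-difference form: s_m = -4 + (-14)·C(m-1,1) + (-12)·C(m-1,2).
At m = 16: m-1 = 15, so s_{16} = -4 - 210 - 1260 = -1474.

-1474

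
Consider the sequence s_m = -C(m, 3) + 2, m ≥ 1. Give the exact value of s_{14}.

-362

C(14, 3) = 364, so s_{14} = -362.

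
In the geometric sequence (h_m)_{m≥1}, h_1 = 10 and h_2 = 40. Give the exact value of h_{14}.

Common ratio r = 4.
h_m = 10·4^(m-1).
h_{14} = 10·4^13 = 671088640.

671088640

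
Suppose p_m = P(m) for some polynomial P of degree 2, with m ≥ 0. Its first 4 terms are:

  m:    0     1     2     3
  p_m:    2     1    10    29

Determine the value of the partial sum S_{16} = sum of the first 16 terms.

1st diffs: -1, 9, 19.
2nd diffs: 10, 10 (constant).
Newton forward-difference form: p_m = 2 + (-1)·C(m,1) + 10·C(m,2).
Continuing: …, 58, 97, 146, 205, …, p_{15} = 1037.
Summing m = 0..15 (16 terms) gives 5512.

5512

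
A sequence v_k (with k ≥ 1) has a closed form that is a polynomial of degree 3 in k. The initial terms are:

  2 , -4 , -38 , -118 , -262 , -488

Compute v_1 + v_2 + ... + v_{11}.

1st diffs: -6, -34, -80, -144, -226.
2nd diffs: -28, -46, -64, -82.
3rd diffs: -18, -18, -18 (constant).
Newton forward-difference form: v_k = 2 + (-6)·C(k-1,1) + (-28)·C(k-1,2) + (-18)·C(k-1,3).
Continuing: …, -814, -1258, -1838, -2572, …, v_{11} = -3478.
Summing k = 1..11 (11 terms) gives -10868.

-10868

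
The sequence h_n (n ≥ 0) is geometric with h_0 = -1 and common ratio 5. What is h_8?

-390625

h_n = (-1)·5^(n-0).
h_8 = (-1)·5^8 = -390625.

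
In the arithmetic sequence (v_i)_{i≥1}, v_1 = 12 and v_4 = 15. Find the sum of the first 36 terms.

Common difference d = (15 - 12) / (4 - 1) = 1.
v_i = 12 + (i - 1)·1.
v_{36} = 47; S = 36·(12 + 47)/2 = 1062.

1062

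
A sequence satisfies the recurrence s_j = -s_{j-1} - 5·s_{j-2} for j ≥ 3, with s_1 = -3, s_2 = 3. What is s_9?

Compute successive terms:
s_3 = 12; s_4 = -27; s_5 = -33; s_6 = 168; s_7 = -3; s_8 = -837; s_9 = 852.

852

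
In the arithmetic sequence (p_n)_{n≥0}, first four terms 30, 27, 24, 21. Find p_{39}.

-87

Common difference d = -3.
p_n = 30 + (n - 0)·(-3).
p_{39} = 30 + 39·(-3) = -87.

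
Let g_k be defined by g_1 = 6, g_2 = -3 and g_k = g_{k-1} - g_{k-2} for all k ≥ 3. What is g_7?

6

Applying the relation repeatedly:
g_3 = -9; g_4 = -6; g_5 = 3; g_6 = 9; g_7 = 6.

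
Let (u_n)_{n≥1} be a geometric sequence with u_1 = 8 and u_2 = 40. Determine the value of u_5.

5000

Common ratio r = 5.
u_n = 8·5^(n-1).
u_5 = 8·5^4 = 5000.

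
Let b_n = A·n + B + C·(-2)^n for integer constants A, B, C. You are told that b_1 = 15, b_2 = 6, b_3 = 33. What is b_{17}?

Write the equations: A + B - 2C = 15; 2A + B + 4C = 6; 3A + B - 8C = 33.
Subtracting the first from the second: A + 6C = -9.
Subtracting the second from the third: A - 12C = 27.
Solving: C = -2, A = 3, then B = 8.
Hence b_{17} = 3·17 + 8 + (-2)·(-131072) = 262203.

262203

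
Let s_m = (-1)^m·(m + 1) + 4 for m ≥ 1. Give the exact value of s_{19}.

-16

(-1)^19 = -1; m + 1 at m=19 is 20; so s_{19} = -16.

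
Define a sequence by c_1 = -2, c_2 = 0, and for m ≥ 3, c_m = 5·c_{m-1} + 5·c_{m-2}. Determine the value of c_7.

-10250

Applying the relation repeatedly:
c_3 = -10  c_4 = -50  c_5 = -300  c_6 = -1750  c_7 = -10250.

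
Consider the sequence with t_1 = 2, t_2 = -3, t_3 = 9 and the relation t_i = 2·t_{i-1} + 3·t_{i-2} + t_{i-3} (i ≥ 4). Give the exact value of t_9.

Compute successive terms:
t_4 = 11  t_5 = 46  t_6 = 134  t_7 = 417  t_8 = 1282  t_9 = 3949.

3949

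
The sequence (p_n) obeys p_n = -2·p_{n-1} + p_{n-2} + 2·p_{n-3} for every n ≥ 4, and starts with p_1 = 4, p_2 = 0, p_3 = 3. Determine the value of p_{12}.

Step forward from the initial values:
p_4 = 2; p_5 = -1; p_6 = 10; p_7 = -17; p_8 = 42; p_9 = -81; p_{10} = 170; p_{11} = -337; p_{12} = 682.

682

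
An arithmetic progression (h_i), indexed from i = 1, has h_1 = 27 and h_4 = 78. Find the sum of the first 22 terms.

Common difference d = (78 - 27) / (4 - 1) = 17.
h_i = 27 + (i - 1)·17.
h_{22} = 384; S = 22·(27 + 384)/2 = 4521.

4521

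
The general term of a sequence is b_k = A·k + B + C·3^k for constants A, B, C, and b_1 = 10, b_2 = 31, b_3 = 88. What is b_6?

At k = 1, 2, 3: A + B + 3C = 10; 2A + B + 9C = 31; 3A + B + 27C = 88.
Subtracting the first from the second: A + 6C = 21.
Subtracting the second from the third: A + 18C = 57.
Solving: C = 3, A = 3, then B = -2.
Hence b_6 = 3·6 + (-2) + 3·729 = 2203.

2203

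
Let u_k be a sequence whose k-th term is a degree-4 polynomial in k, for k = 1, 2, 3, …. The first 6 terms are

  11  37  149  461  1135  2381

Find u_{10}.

1st diffs: 26, 112, 312, 674, 1246.
2nd diffs: 86, 200, 362, 572.
3rd diffs: 114, 162, 210.
4th diffs: 48, 48 (constant).
Newton forward-difference form: u_k = 11 + 26·C(k-1,1) + 86·C(k-1,2) + 114·C(k-1,3) + 48·C(k-1,4).
At k = 10: k-1 = 9, so u_{10} = 11 + 234 + 3096 + 9576 + 6048 = 18965.

18965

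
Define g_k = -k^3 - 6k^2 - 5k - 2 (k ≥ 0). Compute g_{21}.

-12014

g_{21} = -1·21^3 - 6·21^2 - 5·21 - 2 = -12014.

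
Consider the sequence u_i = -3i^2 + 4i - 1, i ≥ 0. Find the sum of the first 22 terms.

Over i = 0..21: Σi = 231, Σi² = 3311.
Total = (-3)·3311 + (4)·231 + (-1)·22 = -9031.

-9031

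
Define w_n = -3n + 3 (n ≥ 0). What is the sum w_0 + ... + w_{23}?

Over n = 0..23: Σn = 276.
Total = (-3)·276 + (3)·24 = -756.

-756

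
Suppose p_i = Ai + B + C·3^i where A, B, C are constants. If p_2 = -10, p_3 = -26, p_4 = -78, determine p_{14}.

At i = 2, 3, 4: 2A + B + 9C = -10; 3A + B + 27C = -26; 4A + B + 81C = -78.
Subtracting the first from the second: A + 18C = -16.
Subtracting the second from the third: A + 54C = -52.
Solving: C = -1, A = 2, then B = -5.
So p_i = 2·i + (-5) + (-1)·3^i; at i=14 this is -4782946.

-4782946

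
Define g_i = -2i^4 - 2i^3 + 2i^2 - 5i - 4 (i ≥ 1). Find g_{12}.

g_{12} = -2·12^4 - 2·12^3 + 2·12^2 - 5·12 - 4 = -44704.

-44704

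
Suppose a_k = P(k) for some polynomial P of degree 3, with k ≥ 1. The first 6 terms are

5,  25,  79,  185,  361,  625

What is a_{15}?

1st diffs: 20, 54, 106, 176, 264.
2nd diffs: 34, 52, 70, 88.
3rd diffs: 18, 18, 18 (constant).
So a_k = 3k^3 - k^2 + 2k + 1.
Evaluating at k = 15 gives a_{15} = 9931.

9931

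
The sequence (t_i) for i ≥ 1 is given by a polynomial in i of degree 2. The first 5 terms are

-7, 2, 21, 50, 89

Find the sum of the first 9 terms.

1st diffs: 9, 19, 29, 39.
2nd diffs: 10, 10, 10 (constant).
So t_i = 5i^2 - 6i - 6.
Continuing: 138, 197, 266, 345.
Summing i = 1..9 (9 terms) gives 1101.

1101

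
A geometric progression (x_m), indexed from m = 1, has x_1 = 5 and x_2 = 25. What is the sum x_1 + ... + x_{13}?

Common ratio r = 5.
x_m = 5·5^(m-1).
S = 5·(5^13 - 1)/(5 - 1) = 5·(1220703125 - 1)/(4) = 1525878905.

1525878905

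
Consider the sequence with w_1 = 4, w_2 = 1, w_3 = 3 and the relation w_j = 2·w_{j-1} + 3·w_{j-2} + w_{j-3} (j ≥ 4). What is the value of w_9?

3313

Compute successive terms:
w_4 = 13; w_5 = 36; w_6 = 114; w_7 = 349; w_8 = 1076; w_9 = 3313.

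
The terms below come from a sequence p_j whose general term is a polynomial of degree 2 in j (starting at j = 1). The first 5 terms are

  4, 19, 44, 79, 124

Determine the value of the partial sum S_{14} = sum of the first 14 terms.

1st diffs: 15, 25, 35, 45.
2nd diffs: 10, 10, 10 (constant).
Newton forward-difference form: p_j = 4 + 15·C(j-1,1) + 10·C(j-1,2).
Continuing: …, 179, 244, 319, 404, …, p_{14} = 979.
Summing j = 1..14 (14 terms) gives 5061.

5061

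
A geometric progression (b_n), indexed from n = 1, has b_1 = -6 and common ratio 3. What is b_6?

-1458

b_n = (-6)·3^(n-1).
b_6 = (-6)·3^5 = -1458.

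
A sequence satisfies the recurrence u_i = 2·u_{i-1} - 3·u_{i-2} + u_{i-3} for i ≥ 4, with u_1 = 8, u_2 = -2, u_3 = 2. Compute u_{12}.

Iterate the recurrence:
u_4 = 18, u_5 = 28, u_6 = 4, u_7 = -58, u_8 = -100, u_9 = -22, u_{10} = 198, u_{11} = 362, u_{12} = 108.

108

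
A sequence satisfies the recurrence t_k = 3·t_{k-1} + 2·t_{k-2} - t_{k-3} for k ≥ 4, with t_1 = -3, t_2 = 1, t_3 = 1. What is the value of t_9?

3807

Step forward from the initial values:
t_4 = 8;  t_5 = 25;  t_6 = 90;  t_7 = 312;  t_8 = 1091;  t_9 = 3807.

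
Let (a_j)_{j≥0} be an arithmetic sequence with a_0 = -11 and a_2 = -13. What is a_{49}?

Common difference d = (-13 - (-11)) / (2 - 0) = -1.
a_j = -11 + (j - 0)·(-1).
a_{49} = -11 + 49·(-1) = -60.

-60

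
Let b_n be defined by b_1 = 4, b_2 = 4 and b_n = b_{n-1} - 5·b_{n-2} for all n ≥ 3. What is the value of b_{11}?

Step forward from the initial values:
b_3 = -16;  b_4 = -36;  b_5 = 44;  b_6 = 224;  b_7 = 4;  b_8 = -1116;  b_9 = -1136;  b_{10} = 4444;  b_{11} = 10124.

10124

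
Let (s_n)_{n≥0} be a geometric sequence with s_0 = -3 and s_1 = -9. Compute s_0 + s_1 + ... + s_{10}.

-265719

Common ratio r = 3.
s_n = (-3)·3^(n-0).
S = (-3)·(3^11 - 1)/(3 - 1) = (-3)·(177147 - 1)/(2) = -265719.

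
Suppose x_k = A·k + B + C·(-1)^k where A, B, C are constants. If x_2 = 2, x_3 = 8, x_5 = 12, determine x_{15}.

32

The three given values yield: 2A + B + C = 2; 3A + B - C = 8; 5A + B - C = 12.
Subtracting the first from the second: A - 2C = 6.
Subtracting the second from the third: 2A = 4.
Solving: C = -2, A = 2, then B = 0.
Therefore x_{15} = 30 + 0 + (-2)·(-1) = 32.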